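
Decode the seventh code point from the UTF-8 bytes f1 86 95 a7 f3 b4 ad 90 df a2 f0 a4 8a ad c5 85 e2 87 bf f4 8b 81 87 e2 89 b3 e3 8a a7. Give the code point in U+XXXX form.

Offset 0: leading byte 0xF1 = 11110001 → 4-byte char #1 = F1 86 95 A7.
Offset 4: leading byte 0xF3 = 11110011 → 4-byte char #2 = F3 B4 AD 90.
Offset 8: leading byte 0xDF = 11011111 → 2-byte char #3 = DF A2.
Offset 10: leading byte 0xF0 = 11110000 → 4-byte char #4 = F0 A4 8A AD.
Offset 14: leading byte 0xC5 = 11000101 → 2-byte char #5 = C5 85.
Offset 16: leading byte 0xE2 = 11100010 → 3-byte char #6 = E2 87 BF.
Offset 19: leading byte 0xF4 = 11110100 → 4-byte char #7 = F4 8B 81 87.
Leading byte 0xF4 = 11110100 matches 11110xxx → 4-byte sequence.
Byte 1: 0xF4 = 11110100, payload 100 (3 bits).
Byte 2: 0x8B = 10001011 (10xxxxxx ✓), payload 001011.
Byte 3: 0x81 = 10000001 (10xxxxxx ✓), payload 000001.
Byte 4: 0x87 = 10000111 (10xxxxxx ✓), payload 000111.
Concatenate: 100001011000001000111 = 0x10B047 (21 bits → U+10B047).

U+10B047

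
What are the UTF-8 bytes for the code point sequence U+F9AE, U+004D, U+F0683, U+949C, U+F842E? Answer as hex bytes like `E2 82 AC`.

U+F9AE: 3-byte form → EF A6 AE.
U+004D: 1-byte form → 4D.
U+F0683: 4-byte form → F3 B0 9A 83.
U+949C: 3-byte form → E9 92 9C.
U+F842E: 4-byte form → F3 B8 90 AE.
Concatenated (15 bytes): EF A6 AE 4D F3 B0 9A 83 E9 92 9C F3 B8 90 AE.

EF A6 AE 4D F3 B0 9A 83 E9 92 9C F3 B8 90 AE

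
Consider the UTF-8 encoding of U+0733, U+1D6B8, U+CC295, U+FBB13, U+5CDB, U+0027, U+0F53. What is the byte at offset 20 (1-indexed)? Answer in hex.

1-indexed offset 20 is 0-indexed offset 19.
U+0733 → 2-byte form DC B3 at offsets 0–1.
U+1D6B8 → 4-byte form F0 9D 9A B8 at offsets 2–5.
U+CC295 → 4-byte form F3 8C 8A 95 at offsets 6–9.
U+FBB13 → 4-byte form F3 BB AC 93 at offsets 10–13.
U+5CDB → 3-byte form E5 B3 9B at offsets 14–16.
U+0027 → 1-byte form 27 at offsets 17–17.
U+0F53 → 3-byte form E0 BD 93 at offsets 18–20.
Offset 19 falls in char 7's range; it's byte 2 of E0 BD 93 = 0xBD.

0xBD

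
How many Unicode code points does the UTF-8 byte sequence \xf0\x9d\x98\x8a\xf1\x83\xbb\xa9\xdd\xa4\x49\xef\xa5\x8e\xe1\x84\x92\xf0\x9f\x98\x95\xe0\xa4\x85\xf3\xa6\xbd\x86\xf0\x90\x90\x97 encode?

Byte at offset 0: 0xF0 = 11110000 → 4-byte char (#1). Advance 4.
Byte at offset 4: 0xF1 = 11110001 → 4-byte char (#2). Advance 4.
Byte at offset 8: 0xDD = 11011101 → 2-byte char (#3). Advance 2.
Byte at offset 10: 0x49 = 01001001 → 1-byte char (#4). Advance 1.
Byte at offset 11: 0xEF = 11101111 → 3-byte char (#5). Advance 3.
Byte at offset 14: 0xE1 = 11100001 → 3-byte char (#6). Advance 3.
Byte at offset 17: 0xF0 = 11110000 → 4-byte char (#7). Advance 4.
Byte at offset 21: 0xE0 = 11100000 → 3-byte char (#8). Advance 3.
Byte at offset 24: 0xF3 = 11110011 → 4-byte char (#9). Advance 4.
Byte at offset 28: 0xF0 = 11110000 → 4-byte char (#10). Advance 4.
Reached end at offset 32 after 10 code points.

10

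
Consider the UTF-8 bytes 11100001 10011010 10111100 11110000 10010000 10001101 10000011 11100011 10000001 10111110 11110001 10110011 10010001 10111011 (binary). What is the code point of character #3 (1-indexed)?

Offset 0: leading byte 0xE1 = 11100001 → 3-byte char #1 = E1 9A BC.
Offset 3: leading byte 0xF0 = 11110000 → 4-byte char #2 = F0 90 8D 83.
Offset 7: leading byte 0xE3 = 11100011 → 3-byte char #3 = E3 81 BE.
Leading byte 0xE3 = 11100011 matches 1110xxxx → 3-byte sequence.
Byte 1: 0xE3 = 11100011, payload 0011 (4 bits).
Byte 2: 0x81 = 10000001 (10xxxxxx ✓), payload 000001.
Byte 3: 0xBE = 10111110 (10xxxxxx ✓), payload 111110.
Concatenate: 0011000001111110 = 0x307E (16 bits → U+307E).

U+307E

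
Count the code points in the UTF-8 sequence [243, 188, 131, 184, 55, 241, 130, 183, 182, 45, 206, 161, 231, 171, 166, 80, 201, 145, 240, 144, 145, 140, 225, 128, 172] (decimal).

Byte at offset 0: 0xF3 = 11110011 → 4-byte char (#1). Advance 4.
Byte at offset 4: 0x37 = 00110111 → 1-byte char (#2). Advance 1.
Byte at offset 5: 0xF1 = 11110001 → 4-byte char (#3). Advance 4.
Byte at offset 9: 0x2D = 00101101 → 1-byte char (#4). Advance 1.
Byte at offset 10: 0xCE = 11001110 → 2-byte char (#5). Advance 2.
Byte at offset 12: 0xE7 = 11100111 → 3-byte char (#6). Advance 3.
Byte at offset 15: 0x50 = 01010000 → 1-byte char (#7). Advance 1.
Byte at offset 16: 0xC9 = 11001001 → 2-byte char (#8). Advance 2.
Byte at offset 18: 0xF0 = 11110000 → 4-byte char (#9). Advance 4.
Byte at offset 22: 0xE1 = 11100001 → 3-byte char (#10). Advance 3.
Reached end at offset 25 after 10 code points.

10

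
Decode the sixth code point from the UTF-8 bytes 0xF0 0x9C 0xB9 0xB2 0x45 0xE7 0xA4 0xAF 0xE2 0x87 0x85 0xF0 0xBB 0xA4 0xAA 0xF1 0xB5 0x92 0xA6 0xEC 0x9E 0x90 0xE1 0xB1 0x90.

Offset 0: leading byte 0xF0 = 11110000 → 4-byte char #1 = F0 9C B9 B2.
Offset 4: leading byte 0x45 = 01000101 → 1-byte char #2 = 45.
Offset 5: leading byte 0xE7 = 11100111 → 3-byte char #3 = E7 A4 AF.
Offset 8: leading byte 0xE2 = 11100010 → 3-byte char #4 = E2 87 85.
Offset 11: leading byte 0xF0 = 11110000 → 4-byte char #5 = F0 BB A4 AA.
Offset 15: leading byte 0xF1 = 11110001 → 4-byte char #6 = F1 B5 92 A6.
Leading byte 0xF1 = 11110001 matches 11110xxx → 4-byte sequence.
Byte 1: 0xF1 = 11110001, payload 001 (3 bits).
Byte 2: 0xB5 = 10110101 (10xxxxxx ✓), payload 110101.
Byte 3: 0x92 = 10010010 (10xxxxxx ✓), payload 010010.
Byte 4: 0xA6 = 10100110 (10xxxxxx ✓), payload 100110.
Concatenate: 001110101010010100110 = 0x754A6 (21 bits → U+754A6).

U+754A6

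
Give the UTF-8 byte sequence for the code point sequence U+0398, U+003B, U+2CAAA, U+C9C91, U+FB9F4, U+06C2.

CE 98 3B F0 AC AA AA F3 89 B2 91 F3 BB A7 B4 DB 82

U+0398: 2-byte form → CE 98.
U+003B: 1-byte form → 3B.
U+2CAAA: 4-byte form → F0 AC AA AA.
U+C9C91: 4-byte form → F3 89 B2 91.
U+FB9F4: 4-byte form → F3 BB A7 B4.
U+06C2: 2-byte form → DB 82.
Concatenated (17 bytes): CE 98 3B F0 AC AA AA F3 89 B2 91 F3 BB A7 B4 DB 82.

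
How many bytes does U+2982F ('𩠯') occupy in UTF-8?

U+2982F = 0x2982F. UTF-8 uses 1 byte below 0x80, 2 below 0x800, 3 below 0x10000, 4 up to 0x10FFFF. 0x2982F is in U+10000–U+10FFFF → 4 bytes.

4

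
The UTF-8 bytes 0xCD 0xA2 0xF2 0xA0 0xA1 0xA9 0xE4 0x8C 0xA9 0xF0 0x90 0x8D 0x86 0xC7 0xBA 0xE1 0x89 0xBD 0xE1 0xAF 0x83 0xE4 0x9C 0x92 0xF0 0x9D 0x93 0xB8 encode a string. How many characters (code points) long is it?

9

Byte at offset 0: 0xCD = 11001101 → 2-byte char (#1). Advance 2.
Byte at offset 2: 0xF2 = 11110010 → 4-byte char (#2). Advance 4.
Byte at offset 6: 0xE4 = 11100100 → 3-byte char (#3). Advance 3.
Byte at offset 9: 0xF0 = 11110000 → 4-byte char (#4). Advance 4.
Byte at offset 13: 0xC7 = 11000111 → 2-byte char (#5). Advance 2.
Byte at offset 15: 0xE1 = 11100001 → 3-byte char (#6). Advance 3.
Byte at offset 18: 0xE1 = 11100001 → 3-byte char (#7). Advance 3.
Byte at offset 21: 0xE4 = 11100100 → 3-byte char (#8). Advance 3.
Byte at offset 24: 0xF0 = 11110000 → 4-byte char (#9). Advance 4.
Reached end at offset 28 after 9 code points.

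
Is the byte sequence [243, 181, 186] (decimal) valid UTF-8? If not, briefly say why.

Leading byte 0xF3 = 11110011 → 4-byte form, but only 3 bytes are present.

invalid (sequence truncated)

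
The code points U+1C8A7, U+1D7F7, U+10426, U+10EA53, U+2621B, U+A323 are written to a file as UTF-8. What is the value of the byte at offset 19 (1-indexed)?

0x88

1-indexed offset 19 is 0-indexed offset 18.
U+1C8A7 → 4-byte form F0 9C A2 A7 at offsets 0–3.
U+1D7F7 → 4-byte form F0 9D 9F B7 at offsets 4–7.
U+10426 → 4-byte form F0 90 90 A6 at offsets 8–11.
U+10EA53 → 4-byte form F4 8E A9 93 at offsets 12–15.
U+2621B → 4-byte form F0 A6 88 9B at offsets 16–19.
Offset 18 falls in char 5's range; it's byte 3 of F0 A6 88 9B = 0x88.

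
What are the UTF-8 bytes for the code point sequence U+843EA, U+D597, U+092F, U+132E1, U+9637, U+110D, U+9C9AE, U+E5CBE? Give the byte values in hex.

F2 84 8F AA ED 96 97 E0 A4 AF F0 93 8B A1 E9 98 B7 E1 84 8D F2 9C A6 AE F3 A5 B2 BE

U+843EA: 4-byte form → F2 84 8F AA.
U+D597: 3-byte form → ED 96 97.
U+092F: 3-byte form → E0 A4 AF.
U+132E1: 4-byte form → F0 93 8B A1.
U+9637: 3-byte form → E9 98 B7.
U+110D: 3-byte form → E1 84 8D.
U+9C9AE: 4-byte form → F2 9C A6 AE.
U+E5CBE: 4-byte form → F3 A5 B2 BE.
Concatenated (28 bytes): F2 84 8F AA ED 96 97 E0 A4 AF F0 93 8B A1 E9 98 B7 E1 84 8D F2 9C A6 AE F3 A5 B2 BE.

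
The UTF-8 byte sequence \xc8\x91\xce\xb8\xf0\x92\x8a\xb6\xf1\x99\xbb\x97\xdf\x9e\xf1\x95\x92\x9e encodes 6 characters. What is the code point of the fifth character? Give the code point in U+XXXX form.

U+07DE

Offset 0: leading byte 0xC8 = 11001000 → 2-byte char #1 = C8 91.
Offset 2: leading byte 0xCE = 11001110 → 2-byte char #2 = CE B8.
Offset 4: leading byte 0xF0 = 11110000 → 4-byte char #3 = F0 92 8A B6.
Offset 8: leading byte 0xF1 = 11110001 → 4-byte char #4 = F1 99 BB 97.
Offset 12: leading byte 0xDF = 11011111 → 2-byte char #5 = DF 9E.
Leading byte 0xDF = 11011111 matches 110xxxxx → 2-byte sequence.
Byte 1: 0xDF = 11011111, payload 11111 (5 bits).
Byte 2: 0x9E = 10011110 (10xxxxxx ✓), payload 011110.
Concatenate: 11111011110 = 0x7DE (11 bits → U+07DE).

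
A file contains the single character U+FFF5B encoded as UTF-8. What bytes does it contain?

U+FFF5B = 0xFFF5B = 1048411 decimal. In range U+10000–U+10FFFF → 4-byte form: 11110xxx 10xxxxxx 10xxxxxx 10xxxxxx.
Binary (21 bits): 011111111111101011011.
Split 3+6+6+6: 011 | 111111 | 111101 | 011011.
Byte 1: 11110011 = 0xF3.
Byte 2: 10111111 = 0xBF.
Byte 3: 10111101 = 0xBD.
Byte 4: 10011011 = 0x9B.

F3 BF BD 9B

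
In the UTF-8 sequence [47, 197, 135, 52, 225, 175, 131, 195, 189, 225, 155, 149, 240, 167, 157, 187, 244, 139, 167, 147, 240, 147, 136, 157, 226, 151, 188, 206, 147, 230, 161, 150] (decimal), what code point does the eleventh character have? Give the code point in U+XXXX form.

U+0393

Offset 0: leading byte 0x2F = 00101111 → 1-byte char #1 = 2F.
Offset 1: leading byte 0xC5 = 11000101 → 2-byte char #2 = C5 87.
Offset 3: leading byte 0x34 = 00110100 → 1-byte char #3 = 34.
Offset 4: leading byte 0xE1 = 11100001 → 3-byte char #4 = E1 AF 83.
Offset 7: leading byte 0xC3 = 11000011 → 2-byte char #5 = C3 BD.
Offset 9: leading byte 0xE1 = 11100001 → 3-byte char #6 = E1 9B 95.
Offset 12: leading byte 0xF0 = 11110000 → 4-byte char #7 = F0 A7 9D BB.
Offset 16: leading byte 0xF4 = 11110100 → 4-byte char #8 = F4 8B A7 93.
Offset 20: leading byte 0xF0 = 11110000 → 4-byte char #9 = F0 93 88 9D.
Offset 24: leading byte 0xE2 = 11100010 → 3-byte char #10 = E2 97 BC.
Offset 27: leading byte 0xCE = 11001110 → 2-byte char #11 = CE 93.
Leading byte 0xCE = 11001110 matches 110xxxxx → 2-byte sequence.
Byte 1: 0xCE = 11001110, payload 01110 (5 bits).
Byte 2: 0x93 = 10010011 (10xxxxxx ✓), payload 010011.
Concatenate: 01110010011 = 0x393 (11 bits → U+0393).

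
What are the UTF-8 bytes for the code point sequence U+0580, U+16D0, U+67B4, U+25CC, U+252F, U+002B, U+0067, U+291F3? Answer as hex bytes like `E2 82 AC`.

U+0580: 2-byte form → D6 80.
U+16D0: 3-byte form → E1 9B 90.
U+67B4: 3-byte form → E6 9E B4.
U+25CC: 3-byte form → E2 97 8C.
U+252F: 3-byte form → E2 94 AF.
U+002B: 1-byte form → 2B.
U+0067: 1-byte form → 67.
U+291F3: 4-byte form → F0 A9 87 B3.
Concatenated (20 bytes): D6 80 E1 9B 90 E6 9E B4 E2 97 8C E2 94 AF 2B 67 F0 A9 87 B3.

D6 80 E1 9B 90 E6 9E B4 E2 97 8C E2 94 AF 2B 67 F0 A9 87 B3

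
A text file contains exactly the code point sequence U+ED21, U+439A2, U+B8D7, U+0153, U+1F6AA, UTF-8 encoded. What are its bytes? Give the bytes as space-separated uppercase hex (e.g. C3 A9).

EE B4 A1 F1 83 A6 A2 EB A3 97 C5 93 F0 9F 9A AA

U+ED21: 3-byte form → EE B4 A1.
U+439A2: 4-byte form → F1 83 A6 A2.
U+B8D7: 3-byte form → EB A3 97.
U+0153: 2-byte form → C5 93.
U+1F6AA: 4-byte form → F0 9F 9A AA.
Concatenated (16 bytes): EE B4 A1 F1 83 A6 A2 EB A3 97 C5 93 F0 9F 9A AA.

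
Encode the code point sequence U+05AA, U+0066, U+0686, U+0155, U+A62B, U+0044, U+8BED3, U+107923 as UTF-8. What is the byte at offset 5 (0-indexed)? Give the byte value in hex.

U+05AA → 2-byte form D6 AA at offsets 0–1.
U+0066 → 1-byte form 66 at offsets 2–2.
U+0686 → 2-byte form DA 86 at offsets 3–4.
U+0155 → 2-byte form C5 95 at offsets 5–6.
Offset 5 falls in char 4's range; it's byte 1 of C5 95 = 0xC5.

0xC5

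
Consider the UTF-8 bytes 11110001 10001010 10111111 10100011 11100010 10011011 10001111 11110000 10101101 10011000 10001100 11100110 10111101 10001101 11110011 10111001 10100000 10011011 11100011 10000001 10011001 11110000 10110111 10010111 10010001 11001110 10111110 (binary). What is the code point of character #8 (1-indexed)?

U+03BE

Offset 0: leading byte 0xF1 = 11110001 → 4-byte char #1 = F1 8A BF A3.
Offset 4: leading byte 0xE2 = 11100010 → 3-byte char #2 = E2 9B 8F.
Offset 7: leading byte 0xF0 = 11110000 → 4-byte char #3 = F0 AD 98 8C.
Offset 11: leading byte 0xE6 = 11100110 → 3-byte char #4 = E6 BD 8D.
Offset 14: leading byte 0xF3 = 11110011 → 4-byte char #5 = F3 B9 A0 9B.
Offset 18: leading byte 0xE3 = 11100011 → 3-byte char #6 = E3 81 99.
Offset 21: leading byte 0xF0 = 11110000 → 4-byte char #7 = F0 B7 97 91.
Offset 25: leading byte 0xCE = 11001110 → 2-byte char #8 = CE BE.
Leading byte 0xCE = 11001110 matches 110xxxxx → 2-byte sequence.
Byte 1: 0xCE = 11001110, payload 01110 (5 bits).
Byte 2: 0xBE = 10111110 (10xxxxxx ✓), payload 111110.
Concatenate: 01110111110 = 0x3BE (11 bits → U+03BE).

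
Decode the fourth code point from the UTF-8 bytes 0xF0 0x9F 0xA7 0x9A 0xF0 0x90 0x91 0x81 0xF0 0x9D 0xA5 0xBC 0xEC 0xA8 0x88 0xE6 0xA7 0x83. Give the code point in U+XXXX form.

Offset 0: leading byte 0xF0 = 11110000 → 4-byte char #1 = F0 9F A7 9A.
Offset 4: leading byte 0xF0 = 11110000 → 4-byte char #2 = F0 90 91 81.
Offset 8: leading byte 0xF0 = 11110000 → 4-byte char #3 = F0 9D A5 BC.
Offset 12: leading byte 0xEC = 11101100 → 3-byte char #4 = EC A8 88.
Leading byte 0xEC = 11101100 matches 1110xxxx → 3-byte sequence.
Byte 1: 0xEC = 11101100, payload 1100 (4 bits).
Byte 2: 0xA8 = 10101000 (10xxxxxx ✓), payload 101000.
Byte 3: 0x88 = 10001000 (10xxxxxx ✓), payload 001000.
Concatenate: 1100101000001000 = 0xCA08 (16 bits → U+CA08).

U+CA08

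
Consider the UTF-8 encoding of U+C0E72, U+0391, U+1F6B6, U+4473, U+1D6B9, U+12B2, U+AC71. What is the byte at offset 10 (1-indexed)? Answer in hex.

0xB6

1-indexed offset 10 is 0-indexed offset 9.
U+C0E72 → 4-byte form F3 80 B9 B2 at offsets 0–3.
U+0391 → 2-byte form CE 91 at offsets 4–5.
U+1F6B6 → 4-byte form F0 9F 9A B6 at offsets 6–9.
Offset 9 falls in char 3's range; it's byte 4 of F0 9F 9A B6 = 0xB6.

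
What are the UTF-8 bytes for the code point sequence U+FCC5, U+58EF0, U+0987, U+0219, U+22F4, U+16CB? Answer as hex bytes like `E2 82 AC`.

U+FCC5: 3-byte form → EF B3 85.
U+58EF0: 4-byte form → F1 98 BB B0.
U+0987: 3-byte form → E0 A6 87.
U+0219: 2-byte form → C8 99.
U+22F4: 3-byte form → E2 8B B4.
U+16CB: 3-byte form → E1 9B 8B.
Concatenated (18 bytes): EF B3 85 F1 98 BB B0 E0 A6 87 C8 99 E2 8B B4 E1 9B 8B.

EF B3 85 F1 98 BB B0 E0 A6 87 C8 99 E2 8B B4 E1 9B 8B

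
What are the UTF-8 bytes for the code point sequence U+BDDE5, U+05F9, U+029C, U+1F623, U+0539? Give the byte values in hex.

U+BDDE5: 4-byte form → F2 BD B7 A5.
U+05F9: 2-byte form → D7 B9.
U+029C: 2-byte form → CA 9C.
U+1F623: 4-byte form → F0 9F 98 A3.
U+0539: 2-byte form → D4 B9.
Concatenated (14 bytes): F2 BD B7 A5 D7 B9 CA 9C F0 9F 98 A3 D4 B9.

F2 BD B7 A5 D7 B9 CA 9C F0 9F 98 A3 D4 B9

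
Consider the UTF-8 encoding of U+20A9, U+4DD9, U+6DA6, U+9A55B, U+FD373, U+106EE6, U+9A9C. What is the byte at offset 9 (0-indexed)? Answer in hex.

U+20A9 → 3-byte form E2 82 A9 at offsets 0–2.
U+4DD9 → 3-byte form E4 B7 99 at offsets 3–5.
U+6DA6 → 3-byte form E6 B6 A6 at offsets 6–8.
U+9A55B → 4-byte form F2 9A 95 9B at offsets 9–12.
Offset 9 falls in char 4's range; it's byte 1 of F2 9A 95 9B = 0xF2.

0xF2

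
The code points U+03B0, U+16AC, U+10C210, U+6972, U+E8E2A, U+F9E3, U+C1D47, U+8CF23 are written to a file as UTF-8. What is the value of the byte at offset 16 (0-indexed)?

0xEF

U+03B0 → 2-byte form CE B0 at offsets 0–1.
U+16AC → 3-byte form E1 9A AC at offsets 2–4.
U+10C210 → 4-byte form F4 8C 88 90 at offsets 5–8.
U+6972 → 3-byte form E6 A5 B2 at offsets 9–11.
U+E8E2A → 4-byte form F3 A8 B8 AA at offsets 12–15.
U+F9E3 → 3-byte form EF A7 A3 at offsets 16–18.
Offset 16 falls in char 6's range; it's byte 1 of EF A7 A3 = 0xEF.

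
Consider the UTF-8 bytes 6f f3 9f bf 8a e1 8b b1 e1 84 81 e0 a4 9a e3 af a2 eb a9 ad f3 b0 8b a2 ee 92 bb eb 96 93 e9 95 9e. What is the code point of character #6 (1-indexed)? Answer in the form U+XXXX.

Offset 0: leading byte 0x6F = 01101111 → 1-byte char #1 = 6F.
Offset 1: leading byte 0xF3 = 11110011 → 4-byte char #2 = F3 9F BF 8A.
Offset 5: leading byte 0xE1 = 11100001 → 3-byte char #3 = E1 8B B1.
Offset 8: leading byte 0xE1 = 11100001 → 3-byte char #4 = E1 84 81.
Offset 11: leading byte 0xE0 = 11100000 → 3-byte char #5 = E0 A4 9A.
Offset 14: leading byte 0xE3 = 11100011 → 3-byte char #6 = E3 AF A2.
Leading byte 0xE3 = 11100011 matches 1110xxxx → 3-byte sequence.
Byte 1: 0xE3 = 11100011, payload 0011 (4 bits).
Byte 2: 0xAF = 10101111 (10xxxxxx ✓), payload 101111.
Byte 3: 0xA2 = 10100010 (10xxxxxx ✓), payload 100010.
Concatenate: 0011101111100010 = 0x3BE2 (16 bits → U+3BE2).

U+3BE2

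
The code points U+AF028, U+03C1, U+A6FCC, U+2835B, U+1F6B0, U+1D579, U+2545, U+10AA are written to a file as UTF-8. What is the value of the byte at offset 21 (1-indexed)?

1-indexed offset 21 is 0-indexed offset 20.
U+AF028 → 4-byte form F2 AF 80 A8 at offsets 0–3.
U+03C1 → 2-byte form CF 81 at offsets 4–5.
U+A6FCC → 4-byte form F2 A6 BF 8C at offsets 6–9.
U+2835B → 4-byte form F0 A8 8D 9B at offsets 10–13.
U+1F6B0 → 4-byte form F0 9F 9A B0 at offsets 14–17.
U+1D579 → 4-byte form F0 9D 95 B9 at offsets 18–21.
Offset 20 falls in char 6's range; it's byte 3 of F0 9D 95 B9 = 0x95.

0x95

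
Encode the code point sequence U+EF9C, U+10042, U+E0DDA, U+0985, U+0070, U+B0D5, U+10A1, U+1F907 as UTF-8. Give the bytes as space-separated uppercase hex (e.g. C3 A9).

U+EF9C: 3-byte form → EE BE 9C.
U+10042: 4-byte form → F0 90 81 82.
U+E0DDA: 4-byte form → F3 A0 B7 9A.
U+0985: 3-byte form → E0 A6 85.
U+0070: 1-byte form → 70.
U+B0D5: 3-byte form → EB 83 95.
U+10A1: 3-byte form → E1 82 A1.
U+1F907: 4-byte form → F0 9F A4 87.
Concatenated (25 bytes): EE BE 9C F0 90 81 82 F3 A0 B7 9A E0 A6 85 70 EB 83 95 E1 82 A1 F0 9F A4 87.

EE BE 9C F0 90 81 82 F3 A0 B7 9A E0 A6 85 70 EB 83 95 E1 82 A1 F0 9F A4 87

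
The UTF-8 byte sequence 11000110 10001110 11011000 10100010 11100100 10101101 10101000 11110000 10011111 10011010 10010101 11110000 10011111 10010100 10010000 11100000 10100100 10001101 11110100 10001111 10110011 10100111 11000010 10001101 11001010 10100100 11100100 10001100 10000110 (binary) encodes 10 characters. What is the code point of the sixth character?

U+090D

Offset 0: leading byte 0xC6 = 11000110 → 2-byte char #1 = C6 8E.
Offset 2: leading byte 0xD8 = 11011000 → 2-byte char #2 = D8 A2.
Offset 4: leading byte 0xE4 = 11100100 → 3-byte char #3 = E4 AD A8.
Offset 7: leading byte 0xF0 = 11110000 → 4-byte char #4 = F0 9F 9A 95.
Offset 11: leading byte 0xF0 = 11110000 → 4-byte char #5 = F0 9F 94 90.
Offset 15: leading byte 0xE0 = 11100000 → 3-byte char #6 = E0 A4 8D.
Leading byte 0xE0 = 11100000 matches 1110xxxx → 3-byte sequence.
Byte 1: 0xE0 = 11100000, payload 0000 (4 bits).
Byte 2: 0xA4 = 10100100 (10xxxxxx ✓), payload 100100.
Byte 3: 0x8D = 10001101 (10xxxxxx ✓), payload 001101.
Concatenate: 0000100100001101 = 0x90D (16 bits → U+090D).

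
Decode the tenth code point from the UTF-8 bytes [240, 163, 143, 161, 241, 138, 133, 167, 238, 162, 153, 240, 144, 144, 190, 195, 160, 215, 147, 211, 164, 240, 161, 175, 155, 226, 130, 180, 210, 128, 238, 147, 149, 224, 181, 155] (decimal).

Offset 0: leading byte 0xF0 = 11110000 → 4-byte char #1 = F0 A3 8F A1.
Offset 4: leading byte 0xF1 = 11110001 → 4-byte char #2 = F1 8A 85 A7.
Offset 8: leading byte 0xEE = 11101110 → 3-byte char #3 = EE A2 99.
Offset 11: leading byte 0xF0 = 11110000 → 4-byte char #4 = F0 90 90 BE.
Offset 15: leading byte 0xC3 = 11000011 → 2-byte char #5 = C3 A0.
Offset 17: leading byte 0xD7 = 11010111 → 2-byte char #6 = D7 93.
Offset 19: leading byte 0xD3 = 11010011 → 2-byte char #7 = D3 A4.
Offset 21: leading byte 0xF0 = 11110000 → 4-byte char #8 = F0 A1 AF 9B.
Offset 25: leading byte 0xE2 = 11100010 → 3-byte char #9 = E2 82 B4.
Offset 28: leading byte 0xD2 = 11010010 → 2-byte char #10 = D2 80.
Leading byte 0xD2 = 11010010 matches 110xxxxx → 2-byte sequence.
Byte 1: 0xD2 = 11010010, payload 10010 (5 bits).
Byte 2: 0x80 = 10000000 (10xxxxxx ✓), payload 000000.
Concatenate: 10010000000 = 0x480 (11 bits → U+0480).

U+0480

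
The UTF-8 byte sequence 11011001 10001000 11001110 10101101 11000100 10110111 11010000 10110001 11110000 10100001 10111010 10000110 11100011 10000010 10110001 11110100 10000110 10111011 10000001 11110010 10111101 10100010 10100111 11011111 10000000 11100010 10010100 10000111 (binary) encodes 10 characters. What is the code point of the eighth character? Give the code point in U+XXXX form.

U+BD8A7

Offset 0: leading byte 0xD9 = 11011001 → 2-byte char #1 = D9 88.
Offset 2: leading byte 0xCE = 11001110 → 2-byte char #2 = CE AD.
Offset 4: leading byte 0xC4 = 11000100 → 2-byte char #3 = C4 B7.
Offset 6: leading byte 0xD0 = 11010000 → 2-byte char #4 = D0 B1.
Offset 8: leading byte 0xF0 = 11110000 → 4-byte char #5 = F0 A1 BA 86.
Offset 12: leading byte 0xE3 = 11100011 → 3-byte char #6 = E3 82 B1.
Offset 15: leading byte 0xF4 = 11110100 → 4-byte char #7 = F4 86 BB 81.
Offset 19: leading byte 0xF2 = 11110010 → 4-byte char #8 = F2 BD A2 A7.
Leading byte 0xF2 = 11110010 matches 11110xxx → 4-byte sequence.
Byte 1: 0xF2 = 11110010, payload 010 (3 bits).
Byte 2: 0xBD = 10111101 (10xxxxxx ✓), payload 111101.
Byte 3: 0xA2 = 10100010 (10xxxxxx ✓), payload 100010.
Byte 4: 0xA7 = 10100111 (10xxxxxx ✓), payload 100111.
Concatenate: 010111101100010100111 = 0xBD8A7 (21 bits → U+BD8A7).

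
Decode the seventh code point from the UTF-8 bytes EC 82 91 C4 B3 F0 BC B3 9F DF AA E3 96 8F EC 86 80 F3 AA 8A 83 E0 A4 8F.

U+EA283

Offset 0: leading byte 0xEC = 11101100 → 3-byte char #1 = EC 82 91.
Offset 3: leading byte 0xC4 = 11000100 → 2-byte char #2 = C4 B3.
Offset 5: leading byte 0xF0 = 11110000 → 4-byte char #3 = F0 BC B3 9F.
Offset 9: leading byte 0xDF = 11011111 → 2-byte char #4 = DF AA.
Offset 11: leading byte 0xE3 = 11100011 → 3-byte char #5 = E3 96 8F.
Offset 14: leading byte 0xEC = 11101100 → 3-byte char #6 = EC 86 80.
Offset 17: leading byte 0xF3 = 11110011 → 4-byte char #7 = F3 AA 8A 83.
Leading byte 0xF3 = 11110011 matches 11110xxx → 4-byte sequence.
Byte 1: 0xF3 = 11110011, payload 011 (3 bits).
Byte 2: 0xAA = 10101010 (10xxxxxx ✓), payload 101010.
Byte 3: 0x8A = 10001010 (10xxxxxx ✓), payload 001010.
Byte 4: 0x83 = 10000011 (10xxxxxx ✓), payload 000011.
Concatenate: 011101010001010000011 = 0xEA283 (21 bits → U+EA283).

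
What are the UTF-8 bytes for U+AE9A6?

U+AE9A6 = 0xAE9A6 = 715174 decimal. In range U+10000–U+10FFFF → 4-byte form: 11110xxx 10xxxxxx 10xxxxxx 10xxxxxx.
Binary (21 bits): 010101110100110100110.
Split 3+6+6+6: 010 | 101110 | 100110 | 100110.
Byte 1: 11110010 = 0xF2.
Byte 2: 10101110 = 0xAE.
Byte 3: 10100110 = 0xA6.
Byte 4: 10100110 = 0xA6.

F2 AE A6 A6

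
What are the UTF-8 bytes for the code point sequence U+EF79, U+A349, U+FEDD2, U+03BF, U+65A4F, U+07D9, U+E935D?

U+EF79: 3-byte form → EE BD B9.
U+A349: 3-byte form → EA 8D 89.
U+FEDD2: 4-byte form → F3 BE B7 92.
U+03BF: 2-byte form → CE BF.
U+65A4F: 4-byte form → F1 A5 A9 8F.
U+07D9: 2-byte form → DF 99.
U+E935D: 4-byte form → F3 A9 8D 9D.
Concatenated (22 bytes): EE BD B9 EA 8D 89 F3 BE B7 92 CE BF F1 A5 A9 8F DF 99 F3 A9 8D 9D.

EE BD B9 EA 8D 89 F3 BE B7 92 CE BF F1 A5 A9 8F DF 99 F3 A9 8D 9D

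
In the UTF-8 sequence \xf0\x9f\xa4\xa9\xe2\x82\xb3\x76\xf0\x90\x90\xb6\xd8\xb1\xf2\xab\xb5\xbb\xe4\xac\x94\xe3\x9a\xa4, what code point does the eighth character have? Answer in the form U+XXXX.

Offset 0: leading byte 0xF0 = 11110000 → 4-byte char #1 = F0 9F A4 A9.
Offset 4: leading byte 0xE2 = 11100010 → 3-byte char #2 = E2 82 B3.
Offset 7: leading byte 0x76 = 01110110 → 1-byte char #3 = 76.
Offset 8: leading byte 0xF0 = 11110000 → 4-byte char #4 = F0 90 90 B6.
Offset 12: leading byte 0xD8 = 11011000 → 2-byte char #5 = D8 B1.
Offset 14: leading byte 0xF2 = 11110010 → 4-byte char #6 = F2 AB B5 BB.
Offset 18: leading byte 0xE4 = 11100100 → 3-byte char #7 = E4 AC 94.
Offset 21: leading byte 0xE3 = 11100011 → 3-byte char #8 = E3 9A A4.
Leading byte 0xE3 = 11100011 matches 1110xxxx → 3-byte sequence.
Byte 1: 0xE3 = 11100011, payload 0011 (4 bits).
Byte 2: 0x9A = 10011010 (10xxxxxx ✓), payload 011010.
Byte 3: 0xA4 = 10100100 (10xxxxxx ✓), payload 100100.
Concatenate: 0011011010100100 = 0x36A4 (16 bits → U+36A4).

U+36A4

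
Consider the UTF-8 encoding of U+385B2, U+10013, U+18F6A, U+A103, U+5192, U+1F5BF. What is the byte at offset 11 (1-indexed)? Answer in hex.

0xBD

1-indexed offset 11 is 0-indexed offset 10.
U+385B2 → 4-byte form F0 B8 96 B2 at offsets 0–3.
U+10013 → 4-byte form F0 90 80 93 at offsets 4–7.
U+18F6A → 4-byte form F0 98 BD AA at offsets 8–11.
Offset 10 falls in char 3's range; it's byte 3 of F0 98 BD AA = 0xBD.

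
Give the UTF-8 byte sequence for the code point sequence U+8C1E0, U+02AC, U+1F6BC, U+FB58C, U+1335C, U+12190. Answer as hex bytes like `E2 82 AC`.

U+8C1E0: 4-byte form → F2 8C 87 A0.
U+02AC: 2-byte form → CA AC.
U+1F6BC: 4-byte form → F0 9F 9A BC.
U+FB58C: 4-byte form → F3 BB 96 8C.
U+1335C: 4-byte form → F0 93 8D 9C.
U+12190: 4-byte form → F0 92 86 90.
Concatenated (22 bytes): F2 8C 87 A0 CA AC F0 9F 9A BC F3 BB 96 8C F0 93 8D 9C F0 92 86 90.

F2 8C 87 A0 CA AC F0 9F 9A BC F3 BB 96 8C F0 93 8D 9C F0 92 86 90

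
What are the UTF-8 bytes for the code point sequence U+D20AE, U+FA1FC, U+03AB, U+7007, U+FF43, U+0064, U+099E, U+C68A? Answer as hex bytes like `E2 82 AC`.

F3 92 82 AE F3 BA 87 BC CE AB E7 80 87 EF BD 83 64 E0 A6 9E EC 9A 8A

U+D20AE: 4-byte form → F3 92 82 AE.
U+FA1FC: 4-byte form → F3 BA 87 BC.
U+03AB: 2-byte form → CE AB.
U+7007: 3-byte form → E7 80 87.
U+FF43: 3-byte form → EF BD 83.
U+0064: 1-byte form → 64.
U+099E: 3-byte form → E0 A6 9E.
U+C68A: 3-byte form → EC 9A 8A.
Concatenated (23 bytes): F3 92 82 AE F3 BA 87 BC CE AB E7 80 87 EF BD 83 64 E0 A6 9E EC 9A 8A.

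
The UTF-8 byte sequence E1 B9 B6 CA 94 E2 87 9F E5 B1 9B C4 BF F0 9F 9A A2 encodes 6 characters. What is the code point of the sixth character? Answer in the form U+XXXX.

U+1F6A2

Offset 0: leading byte 0xE1 = 11100001 → 3-byte char #1 = E1 B9 B6.
Offset 3: leading byte 0xCA = 11001010 → 2-byte char #2 = CA 94.
Offset 5: leading byte 0xE2 = 11100010 → 3-byte char #3 = E2 87 9F.
Offset 8: leading byte 0xE5 = 11100101 → 3-byte char #4 = E5 B1 9B.
Offset 11: leading byte 0xC4 = 11000100 → 2-byte char #5 = C4 BF.
Offset 13: leading byte 0xF0 = 11110000 → 4-byte char #6 = F0 9F 9A A2.
Leading byte 0xF0 = 11110000 matches 11110xxx → 4-byte sequence.
Byte 1: 0xF0 = 11110000, payload 000 (3 bits).
Byte 2: 0x9F = 10011111 (10xxxxxx ✓), payload 011111.
Byte 3: 0x9A = 10011010 (10xxxxxx ✓), payload 011010.
Byte 4: 0xA2 = 10100010 (10xxxxxx ✓), payload 100010.
Concatenate: 000011111011010100010 = 0x1F6A2 (21 bits → U+1F6A2).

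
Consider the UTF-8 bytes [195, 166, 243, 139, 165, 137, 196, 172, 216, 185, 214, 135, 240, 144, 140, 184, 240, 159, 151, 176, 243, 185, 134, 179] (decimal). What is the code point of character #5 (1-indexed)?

U+0587

Offset 0: leading byte 0xC3 = 11000011 → 2-byte char #1 = C3 A6.
Offset 2: leading byte 0xF3 = 11110011 → 4-byte char #2 = F3 8B A5 89.
Offset 6: leading byte 0xC4 = 11000100 → 2-byte char #3 = C4 AC.
Offset 8: leading byte 0xD8 = 11011000 → 2-byte char #4 = D8 B9.
Offset 10: leading byte 0xD6 = 11010110 → 2-byte char #5 = D6 87.
Leading byte 0xD6 = 11010110 matches 110xxxxx → 2-byte sequence.
Byte 1: 0xD6 = 11010110, payload 10110 (5 bits).
Byte 2: 0x87 = 10000111 (10xxxxxx ✓), payload 000111.
Concatenate: 10110000111 = 0x587 (11 bits → U+0587).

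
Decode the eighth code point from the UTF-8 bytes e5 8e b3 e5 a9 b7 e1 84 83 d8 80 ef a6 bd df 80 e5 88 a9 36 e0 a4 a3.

Offset 0: leading byte 0xE5 = 11100101 → 3-byte char #1 = E5 8E B3.
Offset 3: leading byte 0xE5 = 11100101 → 3-byte char #2 = E5 A9 B7.
Offset 6: leading byte 0xE1 = 11100001 → 3-byte char #3 = E1 84 83.
Offset 9: leading byte 0xD8 = 11011000 → 2-byte char #4 = D8 80.
Offset 11: leading byte 0xEF = 11101111 → 3-byte char #5 = EF A6 BD.
Offset 14: leading byte 0xDF = 11011111 → 2-byte char #6 = DF 80.
Offset 16: leading byte 0xE5 = 11100101 → 3-byte char #7 = E5 88 A9.
Offset 19: leading byte 0x36 = 00110110 → 1-byte char #8 = 36.
Leading byte 0x36 = 00110110 matches 0xxxxxxx → 1-byte sequence.
Byte 1: 0x36 = 00110110, payload 0110110 (7 bits).
Concatenate: 0110110 = 0x36 (7 bits → U+0036).

U+0036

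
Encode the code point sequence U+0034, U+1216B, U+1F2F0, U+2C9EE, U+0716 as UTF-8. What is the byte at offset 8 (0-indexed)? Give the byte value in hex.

U+0034 → 1-byte form 34 at offsets 0–0.
U+1216B → 4-byte form F0 92 85 AB at offsets 1–4.
U+1F2F0 → 4-byte form F0 9F 8B B0 at offsets 5–8.
Offset 8 falls in char 3's range; it's byte 4 of F0 9F 8B B0 = 0xB0.

0xB0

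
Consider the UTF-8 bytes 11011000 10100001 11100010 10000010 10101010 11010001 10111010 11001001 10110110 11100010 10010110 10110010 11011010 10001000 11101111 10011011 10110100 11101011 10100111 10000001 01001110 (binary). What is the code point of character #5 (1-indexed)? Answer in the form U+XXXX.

U+25B2

Offset 0: leading byte 0xD8 = 11011000 → 2-byte char #1 = D8 A1.
Offset 2: leading byte 0xE2 = 11100010 → 3-byte char #2 = E2 82 AA.
Offset 5: leading byte 0xD1 = 11010001 → 2-byte char #3 = D1 BA.
Offset 7: leading byte 0xC9 = 11001001 → 2-byte char #4 = C9 B6.
Offset 9: leading byte 0xE2 = 11100010 → 3-byte char #5 = E2 96 B2.
Leading byte 0xE2 = 11100010 matches 1110xxxx → 3-byte sequence.
Byte 1: 0xE2 = 11100010, payload 0010 (4 bits).
Byte 2: 0x96 = 10010110 (10xxxxxx ✓), payload 010110.
Byte 3: 0xB2 = 10110010 (10xxxxxx ✓), payload 110010.
Concatenate: 0010010110110010 = 0x25B2 (16 bits → U+25B2).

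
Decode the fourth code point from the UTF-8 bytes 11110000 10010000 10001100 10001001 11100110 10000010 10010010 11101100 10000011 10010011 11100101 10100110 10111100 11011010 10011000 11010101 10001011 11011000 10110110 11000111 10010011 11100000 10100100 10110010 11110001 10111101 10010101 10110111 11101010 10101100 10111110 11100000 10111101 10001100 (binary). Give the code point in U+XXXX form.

Offset 0: leading byte 0xF0 = 11110000 → 4-byte char #1 = F0 90 8C 89.
Offset 4: leading byte 0xE6 = 11100110 → 3-byte char #2 = E6 82 92.
Offset 7: leading byte 0xEC = 11101100 → 3-byte char #3 = EC 83 93.
Offset 10: leading byte 0xE5 = 11100101 → 3-byte char #4 = E5 A6 BC.
Leading byte 0xE5 = 11100101 matches 1110xxxx → 3-byte sequence.
Byte 1: 0xE5 = 11100101, payload 0101 (4 bits).
Byte 2: 0xA6 = 10100110 (10xxxxxx ✓), payload 100110.
Byte 3: 0xBC = 10111100 (10xxxxxx ✓), payload 111100.
Concatenate: 0101100110111100 = 0x59BC (16 bits → U+59BC).

U+59BC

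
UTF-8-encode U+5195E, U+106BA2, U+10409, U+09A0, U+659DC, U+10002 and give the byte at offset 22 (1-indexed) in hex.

1-indexed offset 22 is 0-indexed offset 21.
U+5195E → 4-byte form F1 91 A5 9E at offsets 0–3.
U+106BA2 → 4-byte form F4 86 AE A2 at offsets 4–7.
U+10409 → 4-byte form F0 90 90 89 at offsets 8–11.
U+09A0 → 3-byte form E0 A6 A0 at offsets 12–14.
U+659DC → 4-byte form F1 A5 A7 9C at offsets 15–18.
U+10002 → 4-byte form F0 90 80 82 at offsets 19–22.
Offset 21 falls in char 6's range; it's byte 3 of F0 90 80 82 = 0x80.

0x80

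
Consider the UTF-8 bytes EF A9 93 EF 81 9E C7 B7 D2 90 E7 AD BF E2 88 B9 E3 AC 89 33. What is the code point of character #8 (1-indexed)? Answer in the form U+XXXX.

U+0033

Offset 0: leading byte 0xEF = 11101111 → 3-byte char #1 = EF A9 93.
Offset 3: leading byte 0xEF = 11101111 → 3-byte char #2 = EF 81 9E.
Offset 6: leading byte 0xC7 = 11000111 → 2-byte char #3 = C7 B7.
Offset 8: leading byte 0xD2 = 11010010 → 2-byte char #4 = D2 90.
Offset 10: leading byte 0xE7 = 11100111 → 3-byte char #5 = E7 AD BF.
Offset 13: leading byte 0xE2 = 11100010 → 3-byte char #6 = E2 88 B9.
Offset 16: leading byte 0xE3 = 11100011 → 3-byte char #7 = E3 AC 89.
Offset 19: leading byte 0x33 = 00110011 → 1-byte char #8 = 33.
Leading byte 0x33 = 00110011 matches 0xxxxxxx → 1-byte sequence.
Byte 1: 0x33 = 00110011, payload 0110011 (7 bits).
Concatenate: 0110011 = 0x33 (7 bits → U+0033).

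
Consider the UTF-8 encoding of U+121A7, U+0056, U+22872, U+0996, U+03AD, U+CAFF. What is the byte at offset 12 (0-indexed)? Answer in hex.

U+121A7 → 4-byte form F0 92 86 A7 at offsets 0–3.
U+0056 → 1-byte form 56 at offsets 4–4.
U+22872 → 4-byte form F0 A2 A1 B2 at offsets 5–8.
U+0996 → 3-byte form E0 A6 96 at offsets 9–11.
U+03AD → 2-byte form CE AD at offsets 12–13.
Offset 12 falls in char 5's range; it's byte 1 of CE AD = 0xCE.

0xCE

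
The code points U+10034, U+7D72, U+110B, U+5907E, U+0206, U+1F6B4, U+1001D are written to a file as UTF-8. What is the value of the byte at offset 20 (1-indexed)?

0xB4

1-indexed offset 20 is 0-indexed offset 19.
U+10034 → 4-byte form F0 90 80 B4 at offsets 0–3.
U+7D72 → 3-byte form E7 B5 B2 at offsets 4–6.
U+110B → 3-byte form E1 84 8B at offsets 7–9.
U+5907E → 4-byte form F1 99 81 BE at offsets 10–13.
U+0206 → 2-byte form C8 86 at offsets 14–15.
U+1F6B4 → 4-byte form F0 9F 9A B4 at offsets 16–19.
Offset 19 falls in char 6's range; it's byte 4 of F0 9F 9A B4 = 0xB4.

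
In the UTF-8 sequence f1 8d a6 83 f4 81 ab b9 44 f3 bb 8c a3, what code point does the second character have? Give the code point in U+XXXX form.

Offset 0: leading byte 0xF1 = 11110001 → 4-byte char #1 = F1 8D A6 83.
Offset 4: leading byte 0xF4 = 11110100 → 4-byte char #2 = F4 81 AB B9.
Leading byte 0xF4 = 11110100 matches 11110xxx → 4-byte sequence.
Byte 1: 0xF4 = 11110100, payload 100 (3 bits).
Byte 2: 0x81 = 10000001 (10xxxxxx ✓), payload 000001.
Byte 3: 0xAB = 10101011 (10xxxxxx ✓), payload 101011.
Byte 4: 0xB9 = 10111001 (10xxxxxx ✓), payload 111001.
Concatenate: 100000001101011111001 = 0x101AF9 (21 bits → U+101AF9).

U+101AF9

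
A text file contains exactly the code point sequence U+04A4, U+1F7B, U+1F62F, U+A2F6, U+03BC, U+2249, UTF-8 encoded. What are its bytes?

D2 A4 E1 BD BB F0 9F 98 AF EA 8B B6 CE BC E2 89 89

U+04A4: 2-byte form → D2 A4.
U+1F7B: 3-byte form → E1 BD BB.
U+1F62F: 4-byte form → F0 9F 98 AF.
U+A2F6: 3-byte form → EA 8B B6.
U+03BC: 2-byte form → CE BC.
U+2249: 3-byte form → E2 89 89.
Concatenated (17 bytes): D2 A4 E1 BD BB F0 9F 98 AF EA 8B B6 CE BC E2 89 89.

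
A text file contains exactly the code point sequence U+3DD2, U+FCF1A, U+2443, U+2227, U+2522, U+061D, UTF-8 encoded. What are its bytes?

E3 B7 92 F3 BC BC 9A E2 91 83 E2 88 A7 E2 94 A2 D8 9D

U+3DD2: 3-byte form → E3 B7 92.
U+FCF1A: 4-byte form → F3 BC BC 9A.
U+2443: 3-byte form → E2 91 83.
U+2227: 3-byte form → E2 88 A7.
U+2522: 3-byte form → E2 94 A2.
U+061D: 2-byte form → D8 9D.
Concatenated (18 bytes): E3 B7 92 F3 BC BC 9A E2 91 83 E2 88 A7 E2 94 A2 D8 9D.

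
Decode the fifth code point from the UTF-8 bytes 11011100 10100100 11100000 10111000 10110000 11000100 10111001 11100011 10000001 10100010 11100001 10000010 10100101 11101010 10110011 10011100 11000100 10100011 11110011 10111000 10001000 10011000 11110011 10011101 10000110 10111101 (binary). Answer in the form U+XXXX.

Offset 0: leading byte 0xDC = 11011100 → 2-byte char #1 = DC A4.
Offset 2: leading byte 0xE0 = 11100000 → 3-byte char #2 = E0 B8 B0.
Offset 5: leading byte 0xC4 = 11000100 → 2-byte char #3 = C4 B9.
Offset 7: leading byte 0xE3 = 11100011 → 3-byte char #4 = E3 81 A2.
Offset 10: leading byte 0xE1 = 11100001 → 3-byte char #5 = E1 82 A5.
Leading byte 0xE1 = 11100001 matches 1110xxxx → 3-byte sequence.
Byte 1: 0xE1 = 11100001, payload 0001 (4 bits).
Byte 2: 0x82 = 10000010 (10xxxxxx ✓), payload 000010.
Byte 3: 0xA5 = 10100101 (10xxxxxx ✓), payload 100101.
Concatenate: 0001000010100101 = 0x10A5 (16 bits → U+10A5).

U+10A5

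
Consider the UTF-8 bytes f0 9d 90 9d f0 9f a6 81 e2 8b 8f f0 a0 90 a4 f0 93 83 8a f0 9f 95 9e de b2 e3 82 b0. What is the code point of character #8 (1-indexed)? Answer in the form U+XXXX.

U+30B0

Offset 0: leading byte 0xF0 = 11110000 → 4-byte char #1 = F0 9D 90 9D.
Offset 4: leading byte 0xF0 = 11110000 → 4-byte char #2 = F0 9F A6 81.
Offset 8: leading byte 0xE2 = 11100010 → 3-byte char #3 = E2 8B 8F.
Offset 11: leading byte 0xF0 = 11110000 → 4-byte char #4 = F0 A0 90 A4.
Offset 15: leading byte 0xF0 = 11110000 → 4-byte char #5 = F0 93 83 8A.
Offset 19: leading byte 0xF0 = 11110000 → 4-byte char #6 = F0 9F 95 9E.
Offset 23: leading byte 0xDE = 11011110 → 2-byte char #7 = DE B2.
Offset 25: leading byte 0xE3 = 11100011 → 3-byte char #8 = E3 82 B0.
Leading byte 0xE3 = 11100011 matches 1110xxxx → 3-byte sequence.
Byte 1: 0xE3 = 11100011, payload 0011 (4 bits).
Byte 2: 0x82 = 10000010 (10xxxxxx ✓), payload 000010.
Byte 3: 0xB0 = 10110000 (10xxxxxx ✓), payload 110000.
Concatenate: 0011000010110000 = 0x30B0 (16 bits → U+30B0).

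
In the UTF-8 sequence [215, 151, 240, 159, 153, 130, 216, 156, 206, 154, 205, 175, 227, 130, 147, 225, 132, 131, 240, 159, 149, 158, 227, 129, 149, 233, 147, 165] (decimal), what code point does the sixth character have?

Offset 0: leading byte 0xD7 = 11010111 → 2-byte char #1 = D7 97.
Offset 2: leading byte 0xF0 = 11110000 → 4-byte char #2 = F0 9F 99 82.
Offset 6: leading byte 0xD8 = 11011000 → 2-byte char #3 = D8 9C.
Offset 8: leading byte 0xCE = 11001110 → 2-byte char #4 = CE 9A.
Offset 10: leading byte 0xCD = 11001101 → 2-byte char #5 = CD AF.
Offset 12: leading byte 0xE3 = 11100011 → 3-byte char #6 = E3 82 93.
Leading byte 0xE3 = 11100011 matches 1110xxxx → 3-byte sequence.
Byte 1: 0xE3 = 11100011, payload 0011 (4 bits).
Byte 2: 0x82 = 10000010 (10xxxxxx ✓), payload 000010.
Byte 3: 0x93 = 10010011 (10xxxxxx ✓), payload 010011.
Concatenate: 0011000010010011 = 0x3093 (16 bits → U+3093).

U+3093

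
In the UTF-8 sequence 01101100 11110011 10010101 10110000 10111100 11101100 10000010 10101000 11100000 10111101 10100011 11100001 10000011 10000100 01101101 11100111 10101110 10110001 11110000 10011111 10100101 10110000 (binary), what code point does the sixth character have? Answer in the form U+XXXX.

U+006D

Offset 0: leading byte 0x6C = 01101100 → 1-byte char #1 = 6C.
Offset 1: leading byte 0xF3 = 11110011 → 4-byte char #2 = F3 95 B0 BC.
Offset 5: leading byte 0xEC = 11101100 → 3-byte char #3 = EC 82 A8.
Offset 8: leading byte 0xE0 = 11100000 → 3-byte char #4 = E0 BD A3.
Offset 11: leading byte 0xE1 = 11100001 → 3-byte char #5 = E1 83 84.
Offset 14: leading byte 0x6D = 01101101 → 1-byte char #6 = 6D.
Leading byte 0x6D = 01101101 matches 0xxxxxxx → 1-byte sequence.
Byte 1: 0x6D = 01101101, payload 1101101 (7 bits).
Concatenate: 1101101 = 0x6D (7 bits → U+006D).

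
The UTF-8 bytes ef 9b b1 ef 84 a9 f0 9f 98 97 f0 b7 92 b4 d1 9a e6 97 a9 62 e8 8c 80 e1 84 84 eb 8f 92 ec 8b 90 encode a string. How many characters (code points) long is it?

11

Byte at offset 0: 0xEF = 11101111 → 3-byte char (#1). Advance 3.
Byte at offset 3: 0xEF = 11101111 → 3-byte char (#2). Advance 3.
Byte at offset 6: 0xF0 = 11110000 → 4-byte char (#3). Advance 4.
Byte at offset 10: 0xF0 = 11110000 → 4-byte char (#4). Advance 4.
Byte at offset 14: 0xD1 = 11010001 → 2-byte char (#5). Advance 2.
Byte at offset 16: 0xE6 = 11100110 → 3-byte char (#6). Advance 3.
Byte at offset 19: 0x62 = 01100010 → 1-byte char (#7). Advance 1.
Byte at offset 20: 0xE8 = 11101000 → 3-byte char (#8). Advance 3.
Byte at offset 23: 0xE1 = 11100001 → 3-byte char (#9). Advance 3.
Byte at offset 26: 0xEB = 11101011 → 3-byte char (#10). Advance 3.
Byte at offset 29: 0xEC = 11101100 → 3-byte char (#11). Advance 3.
Reached end at offset 32 after 11 code points.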